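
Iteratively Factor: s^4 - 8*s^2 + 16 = (s - 2)*(s^3 + 2*s^2 - 4*s - 8) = (s - 2)^2*(s^2 + 4*s + 4) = (s - 2)^2*(s + 2)*(s + 2)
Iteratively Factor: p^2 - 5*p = (p)*(p - 5)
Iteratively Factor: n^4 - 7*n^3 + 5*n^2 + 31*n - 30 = (n - 3)*(n^3 - 4*n^2 - 7*n + 10) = (n - 3)*(n + 2)*(n^2 - 6*n + 5) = (n - 5)*(n - 3)*(n + 2)*(n - 1)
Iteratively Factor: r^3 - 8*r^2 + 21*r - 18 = (r - 3)*(r^2 - 5*r + 6) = (r - 3)^2*(r - 2)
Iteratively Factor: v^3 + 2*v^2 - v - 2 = (v + 2)*(v^2 - 1) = (v + 1)*(v + 2)*(v - 1)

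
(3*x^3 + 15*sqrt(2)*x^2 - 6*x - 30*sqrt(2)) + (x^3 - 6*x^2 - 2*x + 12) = 4*x^3 - 6*x^2 + 15*sqrt(2)*x^2 - 8*x - 30*sqrt(2) + 12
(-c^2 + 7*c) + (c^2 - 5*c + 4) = 2*c + 4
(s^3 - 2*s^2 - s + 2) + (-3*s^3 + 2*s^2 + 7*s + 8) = -2*s^3 + 6*s + 10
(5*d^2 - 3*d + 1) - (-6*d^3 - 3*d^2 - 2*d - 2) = 6*d^3 + 8*d^2 - d + 3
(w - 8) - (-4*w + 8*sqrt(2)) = 5*w - 8*sqrt(2) - 8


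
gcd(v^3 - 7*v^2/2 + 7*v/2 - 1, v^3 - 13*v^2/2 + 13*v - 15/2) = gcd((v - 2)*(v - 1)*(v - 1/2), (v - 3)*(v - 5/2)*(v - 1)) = v - 1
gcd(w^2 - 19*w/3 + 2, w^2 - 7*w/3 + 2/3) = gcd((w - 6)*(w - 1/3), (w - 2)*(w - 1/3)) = w - 1/3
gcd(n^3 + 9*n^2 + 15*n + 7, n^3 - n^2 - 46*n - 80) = 1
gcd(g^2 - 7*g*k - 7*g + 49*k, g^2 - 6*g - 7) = g - 7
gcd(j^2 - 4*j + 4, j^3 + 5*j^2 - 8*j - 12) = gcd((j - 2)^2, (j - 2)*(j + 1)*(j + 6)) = j - 2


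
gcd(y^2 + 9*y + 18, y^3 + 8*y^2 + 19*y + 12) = y + 3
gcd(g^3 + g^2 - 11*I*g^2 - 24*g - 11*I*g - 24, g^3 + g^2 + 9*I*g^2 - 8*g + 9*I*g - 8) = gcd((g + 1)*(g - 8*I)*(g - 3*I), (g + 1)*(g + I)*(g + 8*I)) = g + 1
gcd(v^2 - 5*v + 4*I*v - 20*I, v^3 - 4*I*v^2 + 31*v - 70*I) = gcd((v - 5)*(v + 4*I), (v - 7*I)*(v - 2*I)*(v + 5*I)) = 1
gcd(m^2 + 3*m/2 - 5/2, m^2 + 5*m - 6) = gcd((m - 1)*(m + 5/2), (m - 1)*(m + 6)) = m - 1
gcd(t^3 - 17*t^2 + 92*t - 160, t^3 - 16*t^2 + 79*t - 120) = t^2 - 13*t + 40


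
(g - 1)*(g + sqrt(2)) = g^2 - g + sqrt(2)*g - sqrt(2)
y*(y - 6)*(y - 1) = y^3 - 7*y^2 + 6*y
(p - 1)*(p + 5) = p^2 + 4*p - 5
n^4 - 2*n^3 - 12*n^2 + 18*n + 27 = (n - 3)^2*(n + 1)*(n + 3)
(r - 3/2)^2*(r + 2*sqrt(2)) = r^3 - 3*r^2 + 2*sqrt(2)*r^2 - 6*sqrt(2)*r + 9*r/4 + 9*sqrt(2)/2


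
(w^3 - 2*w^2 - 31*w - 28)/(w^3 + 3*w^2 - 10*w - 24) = (w^2 - 6*w - 7)/(w^2 - w - 6)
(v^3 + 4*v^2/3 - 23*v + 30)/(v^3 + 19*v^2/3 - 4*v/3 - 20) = (v - 3)/(v + 2)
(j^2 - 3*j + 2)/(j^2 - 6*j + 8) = (j - 1)/(j - 4)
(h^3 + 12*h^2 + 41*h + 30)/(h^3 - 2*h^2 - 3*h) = (h^2 + 11*h + 30)/(h*(h - 3))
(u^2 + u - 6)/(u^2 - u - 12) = (u - 2)/(u - 4)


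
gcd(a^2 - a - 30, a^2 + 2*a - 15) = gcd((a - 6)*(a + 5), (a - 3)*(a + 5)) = a + 5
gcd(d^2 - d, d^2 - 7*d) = d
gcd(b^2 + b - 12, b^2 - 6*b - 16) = 1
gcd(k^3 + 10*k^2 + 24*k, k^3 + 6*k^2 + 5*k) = k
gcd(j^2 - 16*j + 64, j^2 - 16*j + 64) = j^2 - 16*j + 64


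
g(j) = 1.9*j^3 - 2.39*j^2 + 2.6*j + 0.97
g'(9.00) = 421.28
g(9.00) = 1215.88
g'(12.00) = 766.04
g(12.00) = 2971.21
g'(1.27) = 5.72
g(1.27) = 4.31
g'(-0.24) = 4.08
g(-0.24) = 0.18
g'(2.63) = 29.45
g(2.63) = 25.84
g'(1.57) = 9.15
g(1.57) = 6.51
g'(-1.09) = 14.58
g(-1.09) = -7.16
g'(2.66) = 30.22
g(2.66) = 26.74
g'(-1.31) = 18.64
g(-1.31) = -10.81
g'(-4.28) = 127.47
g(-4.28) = -202.90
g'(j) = 5.7*j^2 - 4.78*j + 2.6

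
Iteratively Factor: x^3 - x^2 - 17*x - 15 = (x + 3)*(x^2 - 4*x - 5) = (x - 5)*(x + 3)*(x + 1)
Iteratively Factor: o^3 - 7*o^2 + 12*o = (o)*(o^2 - 7*o + 12) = o*(o - 3)*(o - 4)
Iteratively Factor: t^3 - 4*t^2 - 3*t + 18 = (t - 3)*(t^2 - t - 6) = (t - 3)^2*(t + 2)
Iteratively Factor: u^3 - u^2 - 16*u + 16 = (u - 1)*(u^2 - 16) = (u - 1)*(u + 4)*(u - 4)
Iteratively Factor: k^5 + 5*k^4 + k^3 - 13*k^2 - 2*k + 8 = (k + 1)*(k^4 + 4*k^3 - 3*k^2 - 10*k + 8) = (k + 1)*(k + 2)*(k^3 + 2*k^2 - 7*k + 4) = (k - 1)*(k + 1)*(k + 2)*(k^2 + 3*k - 4) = (k - 1)^2*(k + 1)*(k + 2)*(k + 4)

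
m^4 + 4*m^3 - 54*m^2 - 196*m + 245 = (m - 7)*(m - 1)*(m + 5)*(m + 7)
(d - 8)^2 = d^2 - 16*d + 64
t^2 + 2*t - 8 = (t - 2)*(t + 4)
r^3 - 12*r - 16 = (r - 4)*(r + 2)^2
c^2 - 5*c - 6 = (c - 6)*(c + 1)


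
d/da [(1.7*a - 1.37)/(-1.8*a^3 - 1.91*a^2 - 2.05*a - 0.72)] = (6.12*a^3 - 4.151*a^2 - 5.2334*a - 4.0325)/(3.24*a^6 + 6.876*a^5 + 11.0281*a^4 + 10.423*a^3 + 6.9529*a^2 + 2.952*a + 0.5184)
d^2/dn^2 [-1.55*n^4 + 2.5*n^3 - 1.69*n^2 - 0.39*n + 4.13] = -18.6*n^2 + 15.0*n - 3.38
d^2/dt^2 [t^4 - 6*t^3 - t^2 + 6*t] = 12*t^2 - 36*t - 2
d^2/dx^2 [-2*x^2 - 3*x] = -4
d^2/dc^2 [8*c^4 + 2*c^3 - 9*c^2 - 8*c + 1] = 96*c^2 + 12*c - 18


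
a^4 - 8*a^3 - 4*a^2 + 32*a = a*(a - 8)*(a - 2)*(a + 2)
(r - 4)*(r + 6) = r^2 + 2*r - 24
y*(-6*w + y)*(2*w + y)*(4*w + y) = -48*w^3*y - 28*w^2*y^2 + y^4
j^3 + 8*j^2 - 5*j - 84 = (j - 3)*(j + 4)*(j + 7)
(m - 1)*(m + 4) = m^2 + 3*m - 4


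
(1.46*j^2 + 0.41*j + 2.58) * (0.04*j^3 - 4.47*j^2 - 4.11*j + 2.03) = 0.0584*j^5 - 6.5098*j^4 - 7.7301*j^3 - 10.2539*j^2 - 9.7715*j + 5.2374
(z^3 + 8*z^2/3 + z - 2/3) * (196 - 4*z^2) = -4*z^5 - 32*z^4/3 + 192*z^3 + 1576*z^2/3 + 196*z - 392/3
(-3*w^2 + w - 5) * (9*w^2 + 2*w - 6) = -27*w^4 + 3*w^3 - 25*w^2 - 16*w + 30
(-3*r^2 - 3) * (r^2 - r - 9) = -3*r^4 + 3*r^3 + 24*r^2 + 3*r + 27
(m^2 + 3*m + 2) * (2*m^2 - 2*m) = 2*m^4 + 4*m^3 - 2*m^2 - 4*m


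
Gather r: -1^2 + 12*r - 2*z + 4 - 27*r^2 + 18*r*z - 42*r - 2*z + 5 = -27*r^2 + r*(18*z - 30) - 4*z + 8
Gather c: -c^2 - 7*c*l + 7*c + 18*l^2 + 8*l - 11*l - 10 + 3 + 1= -c^2 + c*(7 - 7*l) + 18*l^2 - 3*l - 6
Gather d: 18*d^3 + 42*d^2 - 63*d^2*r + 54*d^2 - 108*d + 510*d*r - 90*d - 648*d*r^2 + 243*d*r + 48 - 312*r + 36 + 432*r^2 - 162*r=18*d^3 + d^2*(96 - 63*r) + d*(-648*r^2 + 753*r - 198) + 432*r^2 - 474*r + 84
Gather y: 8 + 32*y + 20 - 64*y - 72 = -32*y - 44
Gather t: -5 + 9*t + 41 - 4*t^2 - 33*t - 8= -4*t^2 - 24*t + 28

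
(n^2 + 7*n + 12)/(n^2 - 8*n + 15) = (n^2 + 7*n + 12)/(n^2 - 8*n + 15)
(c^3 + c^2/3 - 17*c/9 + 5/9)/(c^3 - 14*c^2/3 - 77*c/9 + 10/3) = (c - 1)/(c - 6)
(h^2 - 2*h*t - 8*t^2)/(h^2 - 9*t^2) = (h^2 - 2*h*t - 8*t^2)/(h^2 - 9*t^2)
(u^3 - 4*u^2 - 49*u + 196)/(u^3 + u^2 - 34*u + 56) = (u - 7)/(u - 2)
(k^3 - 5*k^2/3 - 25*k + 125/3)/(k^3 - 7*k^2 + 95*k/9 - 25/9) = 3*(k + 5)/(3*k - 1)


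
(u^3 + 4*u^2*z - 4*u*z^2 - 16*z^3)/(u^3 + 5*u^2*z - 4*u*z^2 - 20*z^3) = (u + 4*z)/(u + 5*z)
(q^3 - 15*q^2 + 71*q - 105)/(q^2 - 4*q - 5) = (q^2 - 10*q + 21)/(q + 1)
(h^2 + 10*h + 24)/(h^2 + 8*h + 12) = (h + 4)/(h + 2)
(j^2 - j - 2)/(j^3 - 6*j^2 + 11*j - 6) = (j + 1)/(j^2 - 4*j + 3)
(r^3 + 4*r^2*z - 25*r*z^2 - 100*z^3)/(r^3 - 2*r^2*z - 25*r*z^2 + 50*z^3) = (-r - 4*z)/(-r + 2*z)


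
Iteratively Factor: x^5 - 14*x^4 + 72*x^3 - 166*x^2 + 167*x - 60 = (x - 4)*(x^4 - 10*x^3 + 32*x^2 - 38*x + 15) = (x - 4)*(x - 3)*(x^3 - 7*x^2 + 11*x - 5) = (x - 5)*(x - 4)*(x - 3)*(x^2 - 2*x + 1) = (x - 5)*(x - 4)*(x - 3)*(x - 1)*(x - 1)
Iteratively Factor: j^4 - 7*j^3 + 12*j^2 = (j)*(j^3 - 7*j^2 + 12*j) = j*(j - 3)*(j^2 - 4*j) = j^2*(j - 3)*(j - 4)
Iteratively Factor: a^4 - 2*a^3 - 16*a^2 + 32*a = (a)*(a^3 - 2*a^2 - 16*a + 32) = a*(a - 4)*(a^2 + 2*a - 8) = a*(a - 4)*(a + 4)*(a - 2)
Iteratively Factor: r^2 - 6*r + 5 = (r - 1)*(r - 5)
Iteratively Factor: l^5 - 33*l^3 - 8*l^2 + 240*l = (l - 5)*(l^4 + 5*l^3 - 8*l^2 - 48*l) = (l - 5)*(l - 3)*(l^3 + 8*l^2 + 16*l) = l*(l - 5)*(l - 3)*(l^2 + 8*l + 16) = l*(l - 5)*(l - 3)*(l + 4)*(l + 4)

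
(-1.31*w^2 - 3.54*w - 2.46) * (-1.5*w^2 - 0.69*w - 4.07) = 1.965*w^4 + 6.2139*w^3 + 11.4643*w^2 + 16.1052*w + 10.0122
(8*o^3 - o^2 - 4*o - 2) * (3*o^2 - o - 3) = 24*o^5 - 11*o^4 - 35*o^3 + o^2 + 14*o + 6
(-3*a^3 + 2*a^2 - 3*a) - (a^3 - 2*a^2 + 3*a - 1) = -4*a^3 + 4*a^2 - 6*a + 1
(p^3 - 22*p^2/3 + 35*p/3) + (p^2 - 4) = p^3 - 19*p^2/3 + 35*p/3 - 4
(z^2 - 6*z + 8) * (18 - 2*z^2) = -2*z^4 + 12*z^3 + 2*z^2 - 108*z + 144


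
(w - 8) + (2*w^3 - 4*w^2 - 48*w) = 2*w^3 - 4*w^2 - 47*w - 8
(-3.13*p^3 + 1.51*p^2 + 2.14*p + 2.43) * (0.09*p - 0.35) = -0.2817*p^4 + 1.2314*p^3 - 0.3359*p^2 - 0.5303*p - 0.8505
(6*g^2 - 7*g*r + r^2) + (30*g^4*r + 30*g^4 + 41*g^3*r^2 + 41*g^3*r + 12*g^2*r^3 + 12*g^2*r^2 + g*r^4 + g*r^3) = 30*g^4*r + 30*g^4 + 41*g^3*r^2 + 41*g^3*r + 12*g^2*r^3 + 12*g^2*r^2 + 6*g^2 + g*r^4 + g*r^3 - 7*g*r + r^2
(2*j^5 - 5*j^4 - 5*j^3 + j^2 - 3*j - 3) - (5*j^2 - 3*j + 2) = 2*j^5 - 5*j^4 - 5*j^3 - 4*j^2 - 5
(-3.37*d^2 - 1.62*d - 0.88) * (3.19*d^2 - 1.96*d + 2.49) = -10.7503*d^4 + 1.4374*d^3 - 8.0233*d^2 - 2.309*d - 2.1912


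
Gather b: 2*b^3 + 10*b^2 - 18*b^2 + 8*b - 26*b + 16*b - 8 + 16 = 2*b^3 - 8*b^2 - 2*b + 8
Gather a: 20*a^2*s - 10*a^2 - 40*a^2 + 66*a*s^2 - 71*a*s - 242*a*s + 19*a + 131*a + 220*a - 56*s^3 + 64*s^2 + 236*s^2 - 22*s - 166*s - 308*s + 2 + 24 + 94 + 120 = a^2*(20*s - 50) + a*(66*s^2 - 313*s + 370) - 56*s^3 + 300*s^2 - 496*s + 240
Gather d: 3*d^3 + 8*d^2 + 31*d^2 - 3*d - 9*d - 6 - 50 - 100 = 3*d^3 + 39*d^2 - 12*d - 156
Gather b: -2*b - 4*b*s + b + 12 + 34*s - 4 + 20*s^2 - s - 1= b*(-4*s - 1) + 20*s^2 + 33*s + 7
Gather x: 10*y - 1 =10*y - 1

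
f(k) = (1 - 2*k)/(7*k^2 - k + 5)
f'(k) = (1 - 14*k)*(1 - 2*k)/(7*k^2 - k + 5)^2 - 2/(7*k^2 - k + 5) = (-14*k^2 + 2*k + (2*k - 1)*(14*k - 1) - 10)/(7*k^2 - k + 5)^2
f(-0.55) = 0.27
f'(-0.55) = 0.05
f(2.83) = -0.08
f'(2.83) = 0.02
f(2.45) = -0.09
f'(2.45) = 0.02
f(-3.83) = 0.08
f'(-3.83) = 0.02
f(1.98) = -0.10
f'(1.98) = 0.02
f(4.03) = -0.06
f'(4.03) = 0.01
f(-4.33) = 0.07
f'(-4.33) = 0.02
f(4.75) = -0.05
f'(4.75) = 0.01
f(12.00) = -0.02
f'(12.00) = 0.00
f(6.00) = -0.04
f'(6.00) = 0.01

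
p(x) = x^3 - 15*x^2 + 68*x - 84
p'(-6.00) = 356.00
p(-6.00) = -1248.00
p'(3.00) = 5.00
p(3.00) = 12.00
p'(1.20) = 36.32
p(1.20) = -22.27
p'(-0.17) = 73.19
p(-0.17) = -96.00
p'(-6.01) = 356.66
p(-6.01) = -1251.56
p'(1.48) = 30.17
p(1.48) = -12.97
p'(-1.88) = 135.00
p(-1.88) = -271.50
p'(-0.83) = 94.97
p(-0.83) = -151.35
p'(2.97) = 5.36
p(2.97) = 11.84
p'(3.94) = -3.63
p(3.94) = 12.23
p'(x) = 3*x^2 - 30*x + 68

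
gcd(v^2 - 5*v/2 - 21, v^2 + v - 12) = 1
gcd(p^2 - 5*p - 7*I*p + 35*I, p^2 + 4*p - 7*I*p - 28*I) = p - 7*I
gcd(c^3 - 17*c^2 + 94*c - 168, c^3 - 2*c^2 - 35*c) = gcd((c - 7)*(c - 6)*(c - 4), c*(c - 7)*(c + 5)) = c - 7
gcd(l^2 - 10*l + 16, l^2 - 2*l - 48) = l - 8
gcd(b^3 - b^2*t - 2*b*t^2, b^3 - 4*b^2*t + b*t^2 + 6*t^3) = -b^2 + b*t + 2*t^2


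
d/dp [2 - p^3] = -3*p^2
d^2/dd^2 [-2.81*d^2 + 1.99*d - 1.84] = -5.62000000000000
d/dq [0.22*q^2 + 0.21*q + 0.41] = 0.44*q + 0.21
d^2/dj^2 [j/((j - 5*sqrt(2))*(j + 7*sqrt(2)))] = 2*(j^3 + 210*j + 140*sqrt(2))/(j^6 + 6*sqrt(2)*j^5 - 186*j^4 - 824*sqrt(2)*j^3 + 13020*j^2 + 29400*sqrt(2)*j - 343000)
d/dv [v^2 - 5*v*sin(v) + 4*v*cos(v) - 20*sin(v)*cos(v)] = -4*v*sin(v) - 5*v*cos(v) + 2*v - 5*sin(v) + 4*cos(v) - 20*cos(2*v)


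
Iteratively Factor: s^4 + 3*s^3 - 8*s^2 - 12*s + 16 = (s - 2)*(s^3 + 5*s^2 + 2*s - 8) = (s - 2)*(s + 2)*(s^2 + 3*s - 4) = (s - 2)*(s + 2)*(s + 4)*(s - 1)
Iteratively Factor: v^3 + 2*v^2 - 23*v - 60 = (v - 5)*(v^2 + 7*v + 12) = (v - 5)*(v + 4)*(v + 3)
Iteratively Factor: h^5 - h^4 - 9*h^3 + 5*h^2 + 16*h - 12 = (h - 3)*(h^4 + 2*h^3 - 3*h^2 - 4*h + 4) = (h - 3)*(h - 1)*(h^3 + 3*h^2 - 4) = (h - 3)*(h - 1)^2*(h^2 + 4*h + 4) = (h - 3)*(h - 1)^2*(h + 2)*(h + 2)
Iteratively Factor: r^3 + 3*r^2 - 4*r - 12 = (r + 2)*(r^2 + r - 6) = (r - 2)*(r + 2)*(r + 3)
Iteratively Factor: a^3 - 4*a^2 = (a)*(a^2 - 4*a) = a^2*(a - 4)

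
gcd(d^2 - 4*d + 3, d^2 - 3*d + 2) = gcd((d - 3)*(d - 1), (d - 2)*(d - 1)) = d - 1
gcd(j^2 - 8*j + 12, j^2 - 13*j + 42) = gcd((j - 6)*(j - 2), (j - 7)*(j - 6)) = j - 6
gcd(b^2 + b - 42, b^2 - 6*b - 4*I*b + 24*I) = b - 6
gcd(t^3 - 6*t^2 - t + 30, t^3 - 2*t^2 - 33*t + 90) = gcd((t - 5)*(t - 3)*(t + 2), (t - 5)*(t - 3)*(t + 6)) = t^2 - 8*t + 15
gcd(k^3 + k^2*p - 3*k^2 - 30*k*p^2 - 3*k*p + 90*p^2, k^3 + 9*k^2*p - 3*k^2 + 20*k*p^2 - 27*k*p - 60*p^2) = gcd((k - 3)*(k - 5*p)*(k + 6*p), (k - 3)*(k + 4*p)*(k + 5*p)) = k - 3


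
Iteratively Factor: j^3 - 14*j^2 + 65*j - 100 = (j - 5)*(j^2 - 9*j + 20) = (j - 5)*(j - 4)*(j - 5)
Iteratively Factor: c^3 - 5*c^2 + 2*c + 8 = (c - 2)*(c^2 - 3*c - 4) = (c - 4)*(c - 2)*(c + 1)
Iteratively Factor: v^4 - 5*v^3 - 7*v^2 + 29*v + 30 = (v - 5)*(v^3 - 7*v - 6) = (v - 5)*(v + 2)*(v^2 - 2*v - 3) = (v - 5)*(v - 3)*(v + 2)*(v + 1)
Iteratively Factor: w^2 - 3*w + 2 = (w - 2)*(w - 1)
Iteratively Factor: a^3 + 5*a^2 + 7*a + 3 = (a + 1)*(a^2 + 4*a + 3) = (a + 1)*(a + 3)*(a + 1)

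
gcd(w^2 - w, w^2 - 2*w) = w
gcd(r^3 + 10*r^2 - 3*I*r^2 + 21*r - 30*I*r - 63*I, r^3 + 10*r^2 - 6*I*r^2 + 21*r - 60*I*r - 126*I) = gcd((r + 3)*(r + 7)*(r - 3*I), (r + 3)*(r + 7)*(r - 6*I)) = r^2 + 10*r + 21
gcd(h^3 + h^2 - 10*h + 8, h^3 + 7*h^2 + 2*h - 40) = h^2 + 2*h - 8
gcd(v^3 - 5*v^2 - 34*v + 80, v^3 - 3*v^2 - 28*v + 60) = v^2 + 3*v - 10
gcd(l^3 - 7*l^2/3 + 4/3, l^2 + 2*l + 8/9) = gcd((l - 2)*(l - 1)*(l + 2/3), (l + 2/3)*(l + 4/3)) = l + 2/3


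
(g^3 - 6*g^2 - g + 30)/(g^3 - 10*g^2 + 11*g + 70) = (g - 3)/(g - 7)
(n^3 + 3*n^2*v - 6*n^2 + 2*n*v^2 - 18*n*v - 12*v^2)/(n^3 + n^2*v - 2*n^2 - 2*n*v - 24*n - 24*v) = (n + 2*v)/(n + 4)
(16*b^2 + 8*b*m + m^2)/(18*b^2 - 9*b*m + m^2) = (16*b^2 + 8*b*m + m^2)/(18*b^2 - 9*b*m + m^2)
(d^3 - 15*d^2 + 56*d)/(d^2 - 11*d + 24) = d*(d - 7)/(d - 3)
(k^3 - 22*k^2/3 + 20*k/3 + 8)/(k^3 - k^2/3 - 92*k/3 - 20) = (k - 2)/(k + 5)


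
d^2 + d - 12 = (d - 3)*(d + 4)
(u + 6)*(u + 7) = u^2 + 13*u + 42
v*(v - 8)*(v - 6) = v^3 - 14*v^2 + 48*v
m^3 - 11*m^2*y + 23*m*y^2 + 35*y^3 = (m - 7*y)*(m - 5*y)*(m + y)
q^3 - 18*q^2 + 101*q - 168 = (q - 8)*(q - 7)*(q - 3)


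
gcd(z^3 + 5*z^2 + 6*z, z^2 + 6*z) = z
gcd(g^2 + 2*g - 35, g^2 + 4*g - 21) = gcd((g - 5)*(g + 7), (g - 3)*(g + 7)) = g + 7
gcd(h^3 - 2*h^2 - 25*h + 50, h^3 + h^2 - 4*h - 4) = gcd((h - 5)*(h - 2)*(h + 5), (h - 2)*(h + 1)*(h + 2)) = h - 2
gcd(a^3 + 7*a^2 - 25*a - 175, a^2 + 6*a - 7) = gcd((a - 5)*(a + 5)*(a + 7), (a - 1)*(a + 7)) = a + 7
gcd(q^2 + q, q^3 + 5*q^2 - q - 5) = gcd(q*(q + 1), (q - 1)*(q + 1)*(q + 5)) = q + 1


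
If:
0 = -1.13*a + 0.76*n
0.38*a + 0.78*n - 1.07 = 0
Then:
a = 0.69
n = 1.03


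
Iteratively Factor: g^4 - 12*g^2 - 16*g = (g)*(g^3 - 12*g - 16) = g*(g - 4)*(g^2 + 4*g + 4) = g*(g - 4)*(g + 2)*(g + 2)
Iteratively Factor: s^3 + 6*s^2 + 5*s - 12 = (s + 3)*(s^2 + 3*s - 4) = (s + 3)*(s + 4)*(s - 1)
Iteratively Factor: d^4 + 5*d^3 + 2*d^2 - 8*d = (d + 2)*(d^3 + 3*d^2 - 4*d) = d*(d + 2)*(d^2 + 3*d - 4) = d*(d - 1)*(d + 2)*(d + 4)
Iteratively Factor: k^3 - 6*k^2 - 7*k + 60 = (k - 5)*(k^2 - k - 12) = (k - 5)*(k - 4)*(k + 3)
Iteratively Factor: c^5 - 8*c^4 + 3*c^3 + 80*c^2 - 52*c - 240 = (c + 2)*(c^4 - 10*c^3 + 23*c^2 + 34*c - 120) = (c - 5)*(c + 2)*(c^3 - 5*c^2 - 2*c + 24) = (c - 5)*(c - 3)*(c + 2)*(c^2 - 2*c - 8) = (c - 5)*(c - 3)*(c + 2)^2*(c - 4)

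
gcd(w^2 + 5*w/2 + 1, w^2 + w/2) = w + 1/2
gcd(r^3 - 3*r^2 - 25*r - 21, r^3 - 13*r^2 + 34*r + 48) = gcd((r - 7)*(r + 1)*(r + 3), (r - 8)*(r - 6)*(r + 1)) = r + 1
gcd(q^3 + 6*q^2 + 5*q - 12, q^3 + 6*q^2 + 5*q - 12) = q^3 + 6*q^2 + 5*q - 12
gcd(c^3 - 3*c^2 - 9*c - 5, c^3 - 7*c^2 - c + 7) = c + 1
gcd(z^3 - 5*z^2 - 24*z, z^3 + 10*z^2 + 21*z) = z^2 + 3*z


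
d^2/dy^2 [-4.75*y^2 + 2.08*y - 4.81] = -9.50000000000000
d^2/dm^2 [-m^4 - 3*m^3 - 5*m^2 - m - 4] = -12*m^2 - 18*m - 10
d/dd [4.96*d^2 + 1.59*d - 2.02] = 9.92*d + 1.59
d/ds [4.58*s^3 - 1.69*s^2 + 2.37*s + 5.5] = 13.74*s^2 - 3.38*s + 2.37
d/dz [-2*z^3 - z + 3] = -6*z^2 - 1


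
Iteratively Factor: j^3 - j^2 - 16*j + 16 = (j - 4)*(j^2 + 3*j - 4) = (j - 4)*(j + 4)*(j - 1)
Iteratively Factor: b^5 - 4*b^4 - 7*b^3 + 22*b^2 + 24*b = (b + 1)*(b^4 - 5*b^3 - 2*b^2 + 24*b) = (b - 3)*(b + 1)*(b^3 - 2*b^2 - 8*b) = (b - 3)*(b + 1)*(b + 2)*(b^2 - 4*b) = b*(b - 3)*(b + 1)*(b + 2)*(b - 4)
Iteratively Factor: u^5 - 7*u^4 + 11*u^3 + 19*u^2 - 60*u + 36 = (u - 3)*(u^4 - 4*u^3 - u^2 + 16*u - 12) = (u - 3)^2*(u^3 - u^2 - 4*u + 4) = (u - 3)^2*(u + 2)*(u^2 - 3*u + 2) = (u - 3)^2*(u - 2)*(u + 2)*(u - 1)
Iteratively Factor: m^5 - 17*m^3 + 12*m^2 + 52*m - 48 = (m - 3)*(m^4 + 3*m^3 - 8*m^2 - 12*m + 16) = (m - 3)*(m + 2)*(m^3 + m^2 - 10*m + 8) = (m - 3)*(m - 2)*(m + 2)*(m^2 + 3*m - 4) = (m - 3)*(m - 2)*(m + 2)*(m + 4)*(m - 1)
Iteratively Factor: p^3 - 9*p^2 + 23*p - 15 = (p - 1)*(p^2 - 8*p + 15) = (p - 5)*(p - 1)*(p - 3)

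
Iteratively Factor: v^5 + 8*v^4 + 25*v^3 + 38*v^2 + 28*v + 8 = (v + 1)*(v^4 + 7*v^3 + 18*v^2 + 20*v + 8) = (v + 1)*(v + 2)*(v^3 + 5*v^2 + 8*v + 4) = (v + 1)^2*(v + 2)*(v^2 + 4*v + 4) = (v + 1)^2*(v + 2)^2*(v + 2)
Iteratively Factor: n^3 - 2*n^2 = (n)*(n^2 - 2*n) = n*(n - 2)*(n)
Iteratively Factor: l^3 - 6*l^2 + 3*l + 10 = (l - 5)*(l^2 - l - 2) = (l - 5)*(l + 1)*(l - 2)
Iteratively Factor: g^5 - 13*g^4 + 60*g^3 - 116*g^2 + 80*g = (g - 2)*(g^4 - 11*g^3 + 38*g^2 - 40*g) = (g - 2)^2*(g^3 - 9*g^2 + 20*g) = (g - 4)*(g - 2)^2*(g^2 - 5*g) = g*(g - 4)*(g - 2)^2*(g - 5)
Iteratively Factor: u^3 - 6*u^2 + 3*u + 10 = (u - 5)*(u^2 - u - 2) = (u - 5)*(u - 2)*(u + 1)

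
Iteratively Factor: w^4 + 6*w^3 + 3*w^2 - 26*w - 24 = (w + 1)*(w^3 + 5*w^2 - 2*w - 24) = (w + 1)*(w + 4)*(w^2 + w - 6) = (w + 1)*(w + 3)*(w + 4)*(w - 2)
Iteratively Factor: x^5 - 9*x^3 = (x - 3)*(x^4 + 3*x^3) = x*(x - 3)*(x^3 + 3*x^2) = x*(x - 3)*(x + 3)*(x^2) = x^2*(x - 3)*(x + 3)*(x)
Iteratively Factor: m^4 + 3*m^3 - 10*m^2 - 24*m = (m + 2)*(m^3 + m^2 - 12*m) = m*(m + 2)*(m^2 + m - 12) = m*(m - 3)*(m + 2)*(m + 4)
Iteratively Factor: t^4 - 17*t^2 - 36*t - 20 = (t - 5)*(t^3 + 5*t^2 + 8*t + 4) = (t - 5)*(t + 2)*(t^2 + 3*t + 2) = (t - 5)*(t + 1)*(t + 2)*(t + 2)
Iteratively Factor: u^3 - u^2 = (u)*(u^2 - u) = u^2*(u - 1)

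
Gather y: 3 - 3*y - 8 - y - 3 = -4*y - 8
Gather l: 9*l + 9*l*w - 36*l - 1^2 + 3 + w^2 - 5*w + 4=l*(9*w - 27) + w^2 - 5*w + 6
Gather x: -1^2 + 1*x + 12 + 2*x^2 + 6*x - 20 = 2*x^2 + 7*x - 9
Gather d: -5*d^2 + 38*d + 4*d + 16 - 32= -5*d^2 + 42*d - 16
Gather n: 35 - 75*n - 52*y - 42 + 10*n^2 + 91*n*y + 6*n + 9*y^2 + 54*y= 10*n^2 + n*(91*y - 69) + 9*y^2 + 2*y - 7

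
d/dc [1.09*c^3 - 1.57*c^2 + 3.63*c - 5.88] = 3.27*c^2 - 3.14*c + 3.63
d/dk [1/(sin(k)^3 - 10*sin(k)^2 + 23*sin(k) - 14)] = (-3*sin(k)^2 + 20*sin(k) - 23)*cos(k)/(sin(k)^3 - 10*sin(k)^2 + 23*sin(k) - 14)^2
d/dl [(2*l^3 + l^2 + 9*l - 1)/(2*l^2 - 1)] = (4*l^4 - 24*l^2 + 2*l - 9)/(4*l^4 - 4*l^2 + 1)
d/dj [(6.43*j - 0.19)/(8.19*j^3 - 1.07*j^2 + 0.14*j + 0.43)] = (-105.3234*j^3 + 11.5484*j^2 - 0.4066*j + 2.7915)/(67.0761*j^6 - 17.5266*j^5 + 3.4381*j^4 + 6.7438*j^3 - 0.9006*j^2 + 0.1204*j + 0.1849)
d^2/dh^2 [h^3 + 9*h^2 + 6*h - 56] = 6*h + 18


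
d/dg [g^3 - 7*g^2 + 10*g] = 3*g^2 - 14*g + 10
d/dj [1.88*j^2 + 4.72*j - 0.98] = 3.76*j + 4.72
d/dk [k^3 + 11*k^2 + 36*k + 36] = 3*k^2 + 22*k + 36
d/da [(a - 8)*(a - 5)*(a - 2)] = 3*a^2 - 30*a + 66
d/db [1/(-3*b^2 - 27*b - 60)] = (2*b + 9)/(3*(b^2 + 9*b + 20)^2)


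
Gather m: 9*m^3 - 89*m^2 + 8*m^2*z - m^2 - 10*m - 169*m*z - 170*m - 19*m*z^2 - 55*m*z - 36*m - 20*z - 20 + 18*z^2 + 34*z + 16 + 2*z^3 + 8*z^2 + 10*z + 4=9*m^3 + m^2*(8*z - 90) + m*(-19*z^2 - 224*z - 216) + 2*z^3 + 26*z^2 + 24*z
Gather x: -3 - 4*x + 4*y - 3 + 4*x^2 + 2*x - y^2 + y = 4*x^2 - 2*x - y^2 + 5*y - 6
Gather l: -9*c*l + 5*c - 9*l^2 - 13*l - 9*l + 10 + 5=5*c - 9*l^2 + l*(-9*c - 22) + 15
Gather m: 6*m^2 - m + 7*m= 6*m^2 + 6*m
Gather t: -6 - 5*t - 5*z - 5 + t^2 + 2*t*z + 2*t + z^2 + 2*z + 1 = t^2 + t*(2*z - 3) + z^2 - 3*z - 10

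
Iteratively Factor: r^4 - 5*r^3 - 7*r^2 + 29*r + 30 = (r - 5)*(r^3 - 7*r - 6) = (r - 5)*(r - 3)*(r^2 + 3*r + 2) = (r - 5)*(r - 3)*(r + 1)*(r + 2)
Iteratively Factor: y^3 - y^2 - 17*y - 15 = (y + 1)*(y^2 - 2*y - 15) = (y - 5)*(y + 1)*(y + 3)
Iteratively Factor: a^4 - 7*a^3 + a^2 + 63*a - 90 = (a + 3)*(a^3 - 10*a^2 + 31*a - 30) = (a - 2)*(a + 3)*(a^2 - 8*a + 15) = (a - 5)*(a - 2)*(a + 3)*(a - 3)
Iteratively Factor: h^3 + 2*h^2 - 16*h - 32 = (h + 4)*(h^2 - 2*h - 8) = (h - 4)*(h + 4)*(h + 2)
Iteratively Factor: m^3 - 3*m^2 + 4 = (m + 1)*(m^2 - 4*m + 4) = (m - 2)*(m + 1)*(m - 2)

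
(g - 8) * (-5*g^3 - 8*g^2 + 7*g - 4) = -5*g^4 + 32*g^3 + 71*g^2 - 60*g + 32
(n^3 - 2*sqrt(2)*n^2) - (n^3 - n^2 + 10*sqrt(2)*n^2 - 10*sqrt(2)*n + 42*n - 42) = -12*sqrt(2)*n^2 + n^2 - 42*n + 10*sqrt(2)*n + 42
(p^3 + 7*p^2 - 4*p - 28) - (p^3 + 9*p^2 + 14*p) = -2*p^2 - 18*p - 28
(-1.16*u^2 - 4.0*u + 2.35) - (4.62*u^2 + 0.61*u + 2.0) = -5.78*u^2 - 4.61*u + 0.35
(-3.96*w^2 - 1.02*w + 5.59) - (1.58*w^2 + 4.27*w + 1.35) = -5.54*w^2 - 5.29*w + 4.24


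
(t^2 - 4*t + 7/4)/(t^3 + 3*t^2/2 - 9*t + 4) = (t - 7/2)/(t^2 + 2*t - 8)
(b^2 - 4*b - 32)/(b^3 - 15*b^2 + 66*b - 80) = (b + 4)/(b^2 - 7*b + 10)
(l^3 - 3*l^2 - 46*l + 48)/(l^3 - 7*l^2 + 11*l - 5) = (l^2 - 2*l - 48)/(l^2 - 6*l + 5)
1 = 1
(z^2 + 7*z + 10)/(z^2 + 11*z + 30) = (z + 2)/(z + 6)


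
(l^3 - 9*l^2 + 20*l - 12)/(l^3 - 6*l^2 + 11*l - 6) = (l - 6)/(l - 3)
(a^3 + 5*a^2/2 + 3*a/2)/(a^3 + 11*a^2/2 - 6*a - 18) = a*(a + 1)/(a^2 + 4*a - 12)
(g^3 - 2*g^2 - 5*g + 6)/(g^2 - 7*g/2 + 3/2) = 2*(g^2 + g - 2)/(2*g - 1)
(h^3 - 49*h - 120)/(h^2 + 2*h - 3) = (h^2 - 3*h - 40)/(h - 1)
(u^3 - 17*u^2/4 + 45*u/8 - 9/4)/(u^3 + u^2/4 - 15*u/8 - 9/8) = (4*u^2 - 11*u + 6)/(4*u^2 + 7*u + 3)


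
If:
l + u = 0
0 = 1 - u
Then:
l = -1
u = 1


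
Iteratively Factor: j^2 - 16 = (j - 4)*(j + 4)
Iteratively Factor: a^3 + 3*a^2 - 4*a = (a + 4)*(a^2 - a) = (a - 1)*(a + 4)*(a)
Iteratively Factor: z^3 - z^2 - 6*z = (z - 3)*(z^2 + 2*z) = z*(z - 3)*(z + 2)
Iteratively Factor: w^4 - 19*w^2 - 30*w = (w + 3)*(w^3 - 3*w^2 - 10*w) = w*(w + 3)*(w^2 - 3*w - 10) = w*(w - 5)*(w + 3)*(w + 2)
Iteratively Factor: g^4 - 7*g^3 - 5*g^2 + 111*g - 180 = (g - 5)*(g^3 - 2*g^2 - 15*g + 36) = (g - 5)*(g + 4)*(g^2 - 6*g + 9) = (g - 5)*(g - 3)*(g + 4)*(g - 3)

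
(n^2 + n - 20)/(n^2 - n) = (n^2 + n - 20)/(n*(n - 1))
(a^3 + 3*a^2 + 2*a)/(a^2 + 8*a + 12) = a*(a + 1)/(a + 6)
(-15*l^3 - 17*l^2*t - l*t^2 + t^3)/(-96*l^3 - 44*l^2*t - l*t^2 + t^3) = (-5*l^2 - 4*l*t + t^2)/(-32*l^2 - 4*l*t + t^2)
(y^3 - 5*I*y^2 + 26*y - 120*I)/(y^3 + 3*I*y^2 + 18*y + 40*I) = (y - 6*I)/(y + 2*I)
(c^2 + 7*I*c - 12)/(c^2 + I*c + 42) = (c^2 + 7*I*c - 12)/(c^2 + I*c + 42)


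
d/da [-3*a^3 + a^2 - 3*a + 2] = -9*a^2 + 2*a - 3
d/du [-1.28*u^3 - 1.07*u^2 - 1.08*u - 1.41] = -3.84*u^2 - 2.14*u - 1.08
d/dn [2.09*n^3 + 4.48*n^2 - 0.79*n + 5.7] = 6.27*n^2 + 8.96*n - 0.79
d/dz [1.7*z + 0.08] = 1.70000000000000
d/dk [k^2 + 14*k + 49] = 2*k + 14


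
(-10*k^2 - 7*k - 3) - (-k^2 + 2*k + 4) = -9*k^2 - 9*k - 7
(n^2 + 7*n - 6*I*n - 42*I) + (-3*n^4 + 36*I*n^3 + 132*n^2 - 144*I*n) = -3*n^4 + 36*I*n^3 + 133*n^2 + 7*n - 150*I*n - 42*I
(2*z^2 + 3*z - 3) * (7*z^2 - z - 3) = 14*z^4 + 19*z^3 - 30*z^2 - 6*z + 9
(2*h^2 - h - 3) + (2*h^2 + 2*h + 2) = 4*h^2 + h - 1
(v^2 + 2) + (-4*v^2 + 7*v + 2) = -3*v^2 + 7*v + 4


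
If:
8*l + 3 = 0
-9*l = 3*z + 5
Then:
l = -3/8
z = -13/24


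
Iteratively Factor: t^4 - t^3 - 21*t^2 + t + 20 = (t - 5)*(t^3 + 4*t^2 - t - 4) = (t - 5)*(t + 1)*(t^2 + 3*t - 4) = (t - 5)*(t + 1)*(t + 4)*(t - 1)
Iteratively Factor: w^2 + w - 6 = (w + 3)*(w - 2)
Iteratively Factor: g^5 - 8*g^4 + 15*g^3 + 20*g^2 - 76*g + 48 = (g + 2)*(g^4 - 10*g^3 + 35*g^2 - 50*g + 24) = (g - 4)*(g + 2)*(g^3 - 6*g^2 + 11*g - 6) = (g - 4)*(g - 1)*(g + 2)*(g^2 - 5*g + 6) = (g - 4)*(g - 2)*(g - 1)*(g + 2)*(g - 3)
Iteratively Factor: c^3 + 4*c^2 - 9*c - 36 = (c + 4)*(c^2 - 9) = (c - 3)*(c + 4)*(c + 3)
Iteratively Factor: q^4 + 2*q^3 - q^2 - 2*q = (q + 1)*(q^3 + q^2 - 2*q) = q*(q + 1)*(q^2 + q - 2) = q*(q - 1)*(q + 1)*(q + 2)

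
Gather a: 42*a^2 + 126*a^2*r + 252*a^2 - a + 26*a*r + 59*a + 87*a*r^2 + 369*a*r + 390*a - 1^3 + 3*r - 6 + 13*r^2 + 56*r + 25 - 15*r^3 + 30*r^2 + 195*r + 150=a^2*(126*r + 294) + a*(87*r^2 + 395*r + 448) - 15*r^3 + 43*r^2 + 254*r + 168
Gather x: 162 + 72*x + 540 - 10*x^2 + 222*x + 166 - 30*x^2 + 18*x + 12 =-40*x^2 + 312*x + 880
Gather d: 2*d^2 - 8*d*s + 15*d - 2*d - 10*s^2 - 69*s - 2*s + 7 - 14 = 2*d^2 + d*(13 - 8*s) - 10*s^2 - 71*s - 7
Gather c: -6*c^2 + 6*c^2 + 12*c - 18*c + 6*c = 0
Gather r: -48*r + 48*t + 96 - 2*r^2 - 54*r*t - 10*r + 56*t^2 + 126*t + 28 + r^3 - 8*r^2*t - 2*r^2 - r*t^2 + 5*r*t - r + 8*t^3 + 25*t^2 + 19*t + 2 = r^3 + r^2*(-8*t - 4) + r*(-t^2 - 49*t - 59) + 8*t^3 + 81*t^2 + 193*t + 126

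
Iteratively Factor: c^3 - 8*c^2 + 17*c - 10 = (c - 1)*(c^2 - 7*c + 10) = (c - 5)*(c - 1)*(c - 2)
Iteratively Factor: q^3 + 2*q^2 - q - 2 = (q + 2)*(q^2 - 1) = (q - 1)*(q + 2)*(q + 1)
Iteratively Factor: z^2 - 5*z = (z)*(z - 5)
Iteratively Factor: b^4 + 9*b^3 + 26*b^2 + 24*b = (b + 2)*(b^3 + 7*b^2 + 12*b) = (b + 2)*(b + 3)*(b^2 + 4*b) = b*(b + 2)*(b + 3)*(b + 4)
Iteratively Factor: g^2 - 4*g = (g)*(g - 4)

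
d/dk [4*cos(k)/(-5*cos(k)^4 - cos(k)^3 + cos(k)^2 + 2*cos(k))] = 4*(-15*cos(k)^2 - 2*cos(k) + 1)*sin(k)/(5*cos(k)^3 + cos(k)^2 - cos(k) - 2)^2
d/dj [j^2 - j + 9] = 2*j - 1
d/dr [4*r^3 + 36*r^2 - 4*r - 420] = 12*r^2 + 72*r - 4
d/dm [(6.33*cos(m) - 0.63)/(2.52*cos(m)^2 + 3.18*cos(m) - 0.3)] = 0.0988884933349156*(15.9516*cos(m)^2 - 3.1752*cos(m) - 0.1044)*sin(m)/(-0.792452830188679*sin(m)^2 + 1.0*cos(m) + 0.69811320754717)^2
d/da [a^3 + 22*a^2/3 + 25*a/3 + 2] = 3*a^2 + 44*a/3 + 25/3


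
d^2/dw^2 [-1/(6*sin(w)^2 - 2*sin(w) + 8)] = (36*sin(w)^4 - 9*sin(w)^3 - 101*sin(w)^2 + 22*sin(w) + 22)/(2*(3*sin(w)^2 - sin(w) + 4)^3)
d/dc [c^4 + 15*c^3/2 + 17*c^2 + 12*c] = 4*c^3 + 45*c^2/2 + 34*c + 12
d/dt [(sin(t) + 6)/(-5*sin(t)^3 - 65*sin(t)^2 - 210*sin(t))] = (2*sin(t) + 7)*cos(t)/(5*(sin(t) + 7)^2*sin(t)^2)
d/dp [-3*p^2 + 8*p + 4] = 8 - 6*p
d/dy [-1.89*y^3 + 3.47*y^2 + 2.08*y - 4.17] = -5.67*y^2 + 6.94*y + 2.08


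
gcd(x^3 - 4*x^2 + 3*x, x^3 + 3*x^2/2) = x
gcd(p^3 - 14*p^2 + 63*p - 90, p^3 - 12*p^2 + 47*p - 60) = p^2 - 8*p + 15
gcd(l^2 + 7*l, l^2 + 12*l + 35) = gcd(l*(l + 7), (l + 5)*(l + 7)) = l + 7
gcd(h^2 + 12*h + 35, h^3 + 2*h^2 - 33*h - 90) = h + 5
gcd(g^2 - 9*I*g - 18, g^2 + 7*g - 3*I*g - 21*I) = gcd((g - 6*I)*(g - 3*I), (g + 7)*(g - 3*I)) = g - 3*I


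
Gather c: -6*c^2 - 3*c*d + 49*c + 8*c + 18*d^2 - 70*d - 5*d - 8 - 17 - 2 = -6*c^2 + c*(57 - 3*d) + 18*d^2 - 75*d - 27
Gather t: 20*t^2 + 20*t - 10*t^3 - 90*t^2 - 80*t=-10*t^3 - 70*t^2 - 60*t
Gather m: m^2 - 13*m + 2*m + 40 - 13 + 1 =m^2 - 11*m + 28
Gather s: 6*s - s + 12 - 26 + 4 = 5*s - 10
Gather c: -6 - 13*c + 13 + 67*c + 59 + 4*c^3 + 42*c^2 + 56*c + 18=4*c^3 + 42*c^2 + 110*c + 84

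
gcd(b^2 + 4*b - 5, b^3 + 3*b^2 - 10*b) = b + 5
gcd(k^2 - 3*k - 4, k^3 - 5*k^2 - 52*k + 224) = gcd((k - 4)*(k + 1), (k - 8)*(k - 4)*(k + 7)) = k - 4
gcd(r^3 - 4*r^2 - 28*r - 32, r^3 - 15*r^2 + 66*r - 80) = r - 8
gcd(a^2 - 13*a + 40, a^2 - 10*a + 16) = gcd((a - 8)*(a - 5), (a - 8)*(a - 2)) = a - 8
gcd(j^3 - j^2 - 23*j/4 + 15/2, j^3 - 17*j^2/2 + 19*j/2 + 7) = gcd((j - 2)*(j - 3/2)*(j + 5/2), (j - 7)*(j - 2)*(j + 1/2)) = j - 2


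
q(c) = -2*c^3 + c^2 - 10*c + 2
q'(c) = -6*c^2 + 2*c - 10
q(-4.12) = 200.04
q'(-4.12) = -120.09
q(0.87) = -7.26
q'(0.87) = -12.80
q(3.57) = -111.95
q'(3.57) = -79.33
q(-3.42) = 127.90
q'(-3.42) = -87.02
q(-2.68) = 74.48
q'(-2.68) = -58.45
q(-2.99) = 94.30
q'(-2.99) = -69.62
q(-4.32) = 225.11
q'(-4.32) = -130.61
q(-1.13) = 17.46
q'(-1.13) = -19.92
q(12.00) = -3430.00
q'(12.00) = -850.00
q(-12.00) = 3722.00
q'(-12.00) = -898.00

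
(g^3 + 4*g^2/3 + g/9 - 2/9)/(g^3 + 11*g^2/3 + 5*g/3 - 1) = (g + 2/3)/(g + 3)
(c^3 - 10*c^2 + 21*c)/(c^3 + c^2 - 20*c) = (c^2 - 10*c + 21)/(c^2 + c - 20)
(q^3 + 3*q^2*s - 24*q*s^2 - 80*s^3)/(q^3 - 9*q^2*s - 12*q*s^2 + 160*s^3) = (q + 4*s)/(q - 8*s)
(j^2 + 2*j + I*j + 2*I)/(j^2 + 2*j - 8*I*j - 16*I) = (j + I)/(j - 8*I)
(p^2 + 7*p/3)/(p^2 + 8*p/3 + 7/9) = 3*p/(3*p + 1)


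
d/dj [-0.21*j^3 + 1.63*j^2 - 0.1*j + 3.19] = -0.63*j^2 + 3.26*j - 0.1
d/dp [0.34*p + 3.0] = 0.340000000000000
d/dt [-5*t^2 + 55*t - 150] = 55 - 10*t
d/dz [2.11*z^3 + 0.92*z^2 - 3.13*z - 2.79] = 6.33*z^2 + 1.84*z - 3.13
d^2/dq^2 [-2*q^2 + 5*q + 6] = -4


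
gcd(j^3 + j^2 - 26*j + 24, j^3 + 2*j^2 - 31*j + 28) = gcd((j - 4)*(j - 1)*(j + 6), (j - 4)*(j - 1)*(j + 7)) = j^2 - 5*j + 4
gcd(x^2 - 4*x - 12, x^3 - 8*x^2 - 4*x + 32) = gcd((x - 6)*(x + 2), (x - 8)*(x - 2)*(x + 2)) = x + 2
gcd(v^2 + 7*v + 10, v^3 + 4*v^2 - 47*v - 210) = v + 5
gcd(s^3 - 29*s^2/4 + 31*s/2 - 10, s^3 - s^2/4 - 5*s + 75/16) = s - 5/4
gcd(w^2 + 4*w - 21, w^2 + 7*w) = w + 7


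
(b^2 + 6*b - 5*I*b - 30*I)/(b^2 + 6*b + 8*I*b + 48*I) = (b - 5*I)/(b + 8*I)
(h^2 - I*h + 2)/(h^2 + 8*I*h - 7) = (h - 2*I)/(h + 7*I)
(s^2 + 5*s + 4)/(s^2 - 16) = (s + 1)/(s - 4)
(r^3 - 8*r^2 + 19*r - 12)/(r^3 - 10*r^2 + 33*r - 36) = (r - 1)/(r - 3)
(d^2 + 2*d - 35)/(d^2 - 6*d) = (d^2 + 2*d - 35)/(d*(d - 6))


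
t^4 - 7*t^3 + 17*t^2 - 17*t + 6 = (t - 3)*(t - 2)*(t - 1)^2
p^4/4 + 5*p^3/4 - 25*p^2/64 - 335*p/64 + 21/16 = (p/4 + 1)*(p - 7/4)*(p - 1/4)*(p + 3)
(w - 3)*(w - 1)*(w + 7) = w^3 + 3*w^2 - 25*w + 21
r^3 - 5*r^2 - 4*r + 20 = (r - 5)*(r - 2)*(r + 2)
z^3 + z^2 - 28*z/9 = z*(z - 4/3)*(z + 7/3)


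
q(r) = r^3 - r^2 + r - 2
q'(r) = 3*r^2 - 2*r + 1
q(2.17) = 5.68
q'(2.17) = 10.79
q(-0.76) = -3.78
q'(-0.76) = 4.25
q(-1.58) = -10.02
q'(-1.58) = 11.65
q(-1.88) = -14.06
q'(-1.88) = 15.36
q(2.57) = 10.94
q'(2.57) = 15.67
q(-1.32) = -7.36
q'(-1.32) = 8.87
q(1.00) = -1.00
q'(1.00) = 2.00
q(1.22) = -0.45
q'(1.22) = 3.03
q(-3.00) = -41.00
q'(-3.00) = 34.00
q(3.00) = 19.00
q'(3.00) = 22.00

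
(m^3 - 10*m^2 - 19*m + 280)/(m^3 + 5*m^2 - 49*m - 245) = (m - 8)/(m + 7)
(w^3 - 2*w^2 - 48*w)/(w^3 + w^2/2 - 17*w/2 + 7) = 2*w*(w^2 - 2*w - 48)/(2*w^3 + w^2 - 17*w + 14)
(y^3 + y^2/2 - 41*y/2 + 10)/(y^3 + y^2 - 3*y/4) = 2*(y^2 + y - 20)/(y*(2*y + 3))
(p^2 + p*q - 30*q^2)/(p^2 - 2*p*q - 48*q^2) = (p - 5*q)/(p - 8*q)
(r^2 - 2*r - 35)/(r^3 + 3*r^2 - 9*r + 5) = (r - 7)/(r^2 - 2*r + 1)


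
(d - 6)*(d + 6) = d^2 - 36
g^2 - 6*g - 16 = (g - 8)*(g + 2)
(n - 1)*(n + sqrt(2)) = n^2 - n + sqrt(2)*n - sqrt(2)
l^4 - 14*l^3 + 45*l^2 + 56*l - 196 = (l - 7)^2*(l - 2)*(l + 2)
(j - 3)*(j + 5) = j^2 + 2*j - 15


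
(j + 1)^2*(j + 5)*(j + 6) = j^4 + 13*j^3 + 53*j^2 + 71*j + 30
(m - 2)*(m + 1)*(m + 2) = m^3 + m^2 - 4*m - 4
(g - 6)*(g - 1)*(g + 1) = g^3 - 6*g^2 - g + 6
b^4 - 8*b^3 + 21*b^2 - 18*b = b*(b - 3)^2*(b - 2)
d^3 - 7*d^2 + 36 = (d - 6)*(d - 3)*(d + 2)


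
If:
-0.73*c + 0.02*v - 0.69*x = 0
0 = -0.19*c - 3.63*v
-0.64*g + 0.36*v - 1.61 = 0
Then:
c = -0.943851980253985*x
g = 0.0277890304103704*x - 2.515625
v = 0.0494027207295474*x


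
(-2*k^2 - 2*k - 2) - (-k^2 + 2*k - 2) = -k^2 - 4*k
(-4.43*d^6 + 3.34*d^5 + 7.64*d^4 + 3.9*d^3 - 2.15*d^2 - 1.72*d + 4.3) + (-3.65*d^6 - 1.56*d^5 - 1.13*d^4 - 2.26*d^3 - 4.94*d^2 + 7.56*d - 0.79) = -8.08*d^6 + 1.78*d^5 + 6.51*d^4 + 1.64*d^3 - 7.09*d^2 + 5.84*d + 3.51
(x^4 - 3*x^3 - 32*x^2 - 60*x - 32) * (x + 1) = x^5 - 2*x^4 - 35*x^3 - 92*x^2 - 92*x - 32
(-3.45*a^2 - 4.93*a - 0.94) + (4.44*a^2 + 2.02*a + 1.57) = 0.99*a^2 - 2.91*a + 0.63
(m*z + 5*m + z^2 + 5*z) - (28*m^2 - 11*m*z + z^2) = -28*m^2 + 12*m*z + 5*m + 5*z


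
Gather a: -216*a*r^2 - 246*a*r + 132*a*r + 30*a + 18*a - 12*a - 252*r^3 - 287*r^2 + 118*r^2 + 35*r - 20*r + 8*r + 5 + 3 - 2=a*(-216*r^2 - 114*r + 36) - 252*r^3 - 169*r^2 + 23*r + 6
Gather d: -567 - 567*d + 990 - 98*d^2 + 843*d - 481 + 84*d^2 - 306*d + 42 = -14*d^2 - 30*d - 16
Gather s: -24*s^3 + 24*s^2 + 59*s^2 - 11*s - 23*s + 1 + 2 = -24*s^3 + 83*s^2 - 34*s + 3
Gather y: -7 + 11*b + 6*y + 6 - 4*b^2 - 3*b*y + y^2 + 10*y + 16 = -4*b^2 + 11*b + y^2 + y*(16 - 3*b) + 15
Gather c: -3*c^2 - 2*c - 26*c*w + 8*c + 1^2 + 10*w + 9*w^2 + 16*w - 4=-3*c^2 + c*(6 - 26*w) + 9*w^2 + 26*w - 3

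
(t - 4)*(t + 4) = t^2 - 16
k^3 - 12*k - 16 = (k - 4)*(k + 2)^2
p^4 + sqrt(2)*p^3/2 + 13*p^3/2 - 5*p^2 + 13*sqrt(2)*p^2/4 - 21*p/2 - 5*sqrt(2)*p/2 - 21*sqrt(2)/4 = (p - 3/2)*(p + 1)*(p + 7)*(p + sqrt(2)/2)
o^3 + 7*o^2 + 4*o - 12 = (o - 1)*(o + 2)*(o + 6)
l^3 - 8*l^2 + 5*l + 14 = (l - 7)*(l - 2)*(l + 1)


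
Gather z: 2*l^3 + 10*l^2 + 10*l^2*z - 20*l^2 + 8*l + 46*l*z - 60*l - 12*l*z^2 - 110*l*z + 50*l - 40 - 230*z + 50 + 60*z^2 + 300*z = 2*l^3 - 10*l^2 - 2*l + z^2*(60 - 12*l) + z*(10*l^2 - 64*l + 70) + 10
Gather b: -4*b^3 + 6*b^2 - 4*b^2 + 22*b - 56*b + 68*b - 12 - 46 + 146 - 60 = -4*b^3 + 2*b^2 + 34*b + 28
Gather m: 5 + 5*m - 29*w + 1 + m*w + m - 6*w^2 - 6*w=m*(w + 6) - 6*w^2 - 35*w + 6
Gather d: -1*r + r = 0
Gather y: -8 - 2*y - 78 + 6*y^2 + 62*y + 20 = 6*y^2 + 60*y - 66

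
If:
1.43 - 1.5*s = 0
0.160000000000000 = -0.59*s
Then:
No Solution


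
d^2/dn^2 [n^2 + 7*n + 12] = 2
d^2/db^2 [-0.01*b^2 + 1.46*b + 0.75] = -0.0200000000000000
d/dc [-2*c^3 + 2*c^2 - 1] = 2*c*(2 - 3*c)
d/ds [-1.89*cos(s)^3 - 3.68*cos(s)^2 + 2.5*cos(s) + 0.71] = (5.67*cos(s)^2 + 7.36*cos(s) - 2.5)*sin(s)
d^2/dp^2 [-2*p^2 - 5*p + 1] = -4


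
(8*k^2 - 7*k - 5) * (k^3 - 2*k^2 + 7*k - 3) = 8*k^5 - 23*k^4 + 65*k^3 - 63*k^2 - 14*k + 15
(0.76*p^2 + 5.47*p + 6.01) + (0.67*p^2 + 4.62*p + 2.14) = 1.43*p^2 + 10.09*p + 8.15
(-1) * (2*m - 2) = 2 - 2*m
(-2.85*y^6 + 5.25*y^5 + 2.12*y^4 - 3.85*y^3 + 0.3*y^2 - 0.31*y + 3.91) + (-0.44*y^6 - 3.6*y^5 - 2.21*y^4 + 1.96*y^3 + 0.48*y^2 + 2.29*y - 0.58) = -3.29*y^6 + 1.65*y^5 - 0.0899999999999999*y^4 - 1.89*y^3 + 0.78*y^2 + 1.98*y + 3.33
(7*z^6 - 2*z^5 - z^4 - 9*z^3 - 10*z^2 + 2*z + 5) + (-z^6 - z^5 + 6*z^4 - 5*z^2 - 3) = 6*z^6 - 3*z^5 + 5*z^4 - 9*z^3 - 15*z^2 + 2*z + 2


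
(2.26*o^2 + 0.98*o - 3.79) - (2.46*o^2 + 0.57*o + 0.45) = -0.2*o^2 + 0.41*o - 4.24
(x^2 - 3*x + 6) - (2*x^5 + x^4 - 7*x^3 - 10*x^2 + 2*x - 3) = -2*x^5 - x^4 + 7*x^3 + 11*x^2 - 5*x + 9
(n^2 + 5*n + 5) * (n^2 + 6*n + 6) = n^4 + 11*n^3 + 41*n^2 + 60*n + 30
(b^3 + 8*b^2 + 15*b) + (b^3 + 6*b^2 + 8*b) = 2*b^3 + 14*b^2 + 23*b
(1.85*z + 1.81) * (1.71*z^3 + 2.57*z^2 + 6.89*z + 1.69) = 3.1635*z^4 + 7.8496*z^3 + 17.3982*z^2 + 15.5974*z + 3.0589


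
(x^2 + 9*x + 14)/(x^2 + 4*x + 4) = (x + 7)/(x + 2)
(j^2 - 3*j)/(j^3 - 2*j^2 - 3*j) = 1/(j + 1)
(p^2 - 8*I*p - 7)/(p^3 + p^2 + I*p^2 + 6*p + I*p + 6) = (p^2 - 8*I*p - 7)/(p^3 + p^2*(1 + I) + p*(6 + I) + 6)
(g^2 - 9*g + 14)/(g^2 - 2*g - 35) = (g - 2)/(g + 5)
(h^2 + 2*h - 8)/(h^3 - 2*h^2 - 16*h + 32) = 1/(h - 4)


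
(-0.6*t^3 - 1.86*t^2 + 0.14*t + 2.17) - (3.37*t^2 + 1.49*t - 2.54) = -0.6*t^3 - 5.23*t^2 - 1.35*t + 4.71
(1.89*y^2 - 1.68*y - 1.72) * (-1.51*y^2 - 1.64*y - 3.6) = -2.8539*y^4 - 0.5628*y^3 - 1.4516*y^2 + 8.8688*y + 6.192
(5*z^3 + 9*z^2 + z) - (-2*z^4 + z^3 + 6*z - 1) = 2*z^4 + 4*z^3 + 9*z^2 - 5*z + 1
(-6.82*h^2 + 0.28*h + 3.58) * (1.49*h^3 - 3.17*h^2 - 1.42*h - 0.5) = -10.1618*h^5 + 22.0366*h^4 + 14.131*h^3 - 8.3362*h^2 - 5.2236*h - 1.79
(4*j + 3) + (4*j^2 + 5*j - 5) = 4*j^2 + 9*j - 2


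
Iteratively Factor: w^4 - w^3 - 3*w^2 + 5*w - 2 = (w - 1)*(w^3 - 3*w + 2) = (w - 1)^2*(w^2 + w - 2) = (w - 1)^3*(w + 2)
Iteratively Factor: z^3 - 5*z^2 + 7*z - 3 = (z - 3)*(z^2 - 2*z + 1) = (z - 3)*(z - 1)*(z - 1)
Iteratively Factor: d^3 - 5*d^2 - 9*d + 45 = (d + 3)*(d^2 - 8*d + 15) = (d - 3)*(d + 3)*(d - 5)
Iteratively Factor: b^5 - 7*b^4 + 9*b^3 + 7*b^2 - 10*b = (b)*(b^4 - 7*b^3 + 9*b^2 + 7*b - 10) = b*(b - 5)*(b^3 - 2*b^2 - b + 2) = b*(b - 5)*(b - 1)*(b^2 - b - 2) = b*(b - 5)*(b - 1)*(b + 1)*(b - 2)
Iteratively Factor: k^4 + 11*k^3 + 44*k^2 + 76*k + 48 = (k + 3)*(k^3 + 8*k^2 + 20*k + 16) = (k + 2)*(k + 3)*(k^2 + 6*k + 8) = (k + 2)*(k + 3)*(k + 4)*(k + 2)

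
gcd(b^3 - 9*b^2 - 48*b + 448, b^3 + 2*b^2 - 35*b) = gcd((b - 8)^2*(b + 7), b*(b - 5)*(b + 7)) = b + 7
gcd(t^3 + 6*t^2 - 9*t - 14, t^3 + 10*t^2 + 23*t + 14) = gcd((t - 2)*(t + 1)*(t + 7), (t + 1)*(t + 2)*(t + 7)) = t^2 + 8*t + 7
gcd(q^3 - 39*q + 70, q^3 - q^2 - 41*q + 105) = q^2 + 2*q - 35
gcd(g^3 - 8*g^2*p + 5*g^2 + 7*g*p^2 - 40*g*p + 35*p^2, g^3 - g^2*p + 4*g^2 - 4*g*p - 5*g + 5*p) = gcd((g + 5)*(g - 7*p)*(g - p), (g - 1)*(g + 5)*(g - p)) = -g^2 + g*p - 5*g + 5*p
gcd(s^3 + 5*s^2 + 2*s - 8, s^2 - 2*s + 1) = s - 1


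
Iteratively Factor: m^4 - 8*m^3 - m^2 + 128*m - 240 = (m - 4)*(m^3 - 4*m^2 - 17*m + 60) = (m - 4)*(m - 3)*(m^2 - m - 20) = (m - 5)*(m - 4)*(m - 3)*(m + 4)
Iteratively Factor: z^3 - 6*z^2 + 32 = (z - 4)*(z^2 - 2*z - 8) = (z - 4)^2*(z + 2)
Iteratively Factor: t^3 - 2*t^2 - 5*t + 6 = (t - 1)*(t^2 - t - 6) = (t - 1)*(t + 2)*(t - 3)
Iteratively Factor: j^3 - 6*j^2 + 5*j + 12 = (j - 4)*(j^2 - 2*j - 3) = (j - 4)*(j - 3)*(j + 1)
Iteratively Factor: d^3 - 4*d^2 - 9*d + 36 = (d - 3)*(d^2 - d - 12) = (d - 3)*(d + 3)*(d - 4)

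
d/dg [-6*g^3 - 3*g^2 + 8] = 6*g*(-3*g - 1)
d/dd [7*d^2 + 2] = 14*d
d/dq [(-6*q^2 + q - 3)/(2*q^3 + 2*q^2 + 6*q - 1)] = (12*q^4 - 4*q^3 - 20*q^2 + 24*q + 17)/(4*q^6 + 8*q^5 + 28*q^4 + 20*q^3 + 32*q^2 - 12*q + 1)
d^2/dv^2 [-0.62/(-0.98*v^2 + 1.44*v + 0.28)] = (1.190896*v^2 - 1.749888*v - 0.62*(1.96*v - 1.44)*(3.92*v - 2.88) - 0.340256)/(-0.98*v^2 + 1.44*v + 0.28)^3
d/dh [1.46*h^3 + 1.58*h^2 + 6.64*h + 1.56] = 4.38*h^2 + 3.16*h + 6.64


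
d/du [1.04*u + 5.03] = 1.04000000000000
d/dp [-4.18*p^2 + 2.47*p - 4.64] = 2.47 - 8.36*p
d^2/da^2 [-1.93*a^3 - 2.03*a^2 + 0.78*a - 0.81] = -11.58*a - 4.06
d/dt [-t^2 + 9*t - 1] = 9 - 2*t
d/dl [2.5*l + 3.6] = 2.50000000000000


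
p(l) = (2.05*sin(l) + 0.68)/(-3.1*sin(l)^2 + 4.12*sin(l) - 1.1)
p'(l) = (6.2*sin(l)*cos(l) - 4.12*cos(l))*(2.05*sin(l) + 0.68)/(-3.1*sin(l)^2 + 4.12*sin(l) - 1.1)^2 + 2.05*cos(l)/(-3.1*sin(l)^2 + 4.12*sin(l) - 1.1)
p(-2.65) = 0.08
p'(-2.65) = 0.36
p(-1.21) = 0.16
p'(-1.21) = -0.02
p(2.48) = 7.43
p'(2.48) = 0.78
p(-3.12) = -0.53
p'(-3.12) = 3.63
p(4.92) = 0.16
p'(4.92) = -0.01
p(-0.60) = 0.11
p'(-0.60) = -0.23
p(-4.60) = -40.55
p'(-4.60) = -135.11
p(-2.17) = 0.15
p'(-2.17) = 0.05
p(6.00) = -0.04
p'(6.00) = -0.89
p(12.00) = 0.10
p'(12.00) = -0.26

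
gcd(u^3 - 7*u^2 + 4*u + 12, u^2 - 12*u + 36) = u - 6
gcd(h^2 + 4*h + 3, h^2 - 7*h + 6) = 1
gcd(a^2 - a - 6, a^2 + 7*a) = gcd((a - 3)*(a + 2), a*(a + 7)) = 1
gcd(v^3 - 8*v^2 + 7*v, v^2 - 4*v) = v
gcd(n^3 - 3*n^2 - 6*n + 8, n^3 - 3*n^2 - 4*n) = n - 4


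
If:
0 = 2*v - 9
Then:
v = 9/2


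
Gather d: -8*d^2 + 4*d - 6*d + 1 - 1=-8*d^2 - 2*d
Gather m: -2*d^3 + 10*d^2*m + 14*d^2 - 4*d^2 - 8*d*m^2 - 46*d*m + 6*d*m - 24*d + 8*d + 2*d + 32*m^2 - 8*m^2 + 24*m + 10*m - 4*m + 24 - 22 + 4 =-2*d^3 + 10*d^2 - 14*d + m^2*(24 - 8*d) + m*(10*d^2 - 40*d + 30) + 6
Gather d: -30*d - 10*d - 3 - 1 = -40*d - 4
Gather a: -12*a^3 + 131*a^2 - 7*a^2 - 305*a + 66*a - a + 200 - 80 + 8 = -12*a^3 + 124*a^2 - 240*a + 128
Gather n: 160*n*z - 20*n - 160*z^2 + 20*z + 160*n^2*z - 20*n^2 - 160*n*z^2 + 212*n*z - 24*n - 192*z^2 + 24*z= n^2*(160*z - 20) + n*(-160*z^2 + 372*z - 44) - 352*z^2 + 44*z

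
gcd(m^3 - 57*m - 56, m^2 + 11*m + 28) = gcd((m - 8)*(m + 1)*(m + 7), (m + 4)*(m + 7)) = m + 7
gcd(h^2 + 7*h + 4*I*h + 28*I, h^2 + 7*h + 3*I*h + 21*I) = h + 7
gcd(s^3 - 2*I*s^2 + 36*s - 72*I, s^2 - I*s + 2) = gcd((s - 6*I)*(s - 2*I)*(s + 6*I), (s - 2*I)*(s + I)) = s - 2*I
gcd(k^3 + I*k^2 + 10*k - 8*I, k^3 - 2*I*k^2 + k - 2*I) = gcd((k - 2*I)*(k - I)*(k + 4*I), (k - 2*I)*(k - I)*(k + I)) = k^2 - 3*I*k - 2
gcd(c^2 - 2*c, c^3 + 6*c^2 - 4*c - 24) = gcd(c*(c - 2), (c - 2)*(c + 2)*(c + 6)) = c - 2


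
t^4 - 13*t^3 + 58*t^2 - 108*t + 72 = (t - 6)*(t - 3)*(t - 2)^2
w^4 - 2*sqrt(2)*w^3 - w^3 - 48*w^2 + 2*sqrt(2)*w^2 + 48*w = w*(w - 1)*(w - 6*sqrt(2))*(w + 4*sqrt(2))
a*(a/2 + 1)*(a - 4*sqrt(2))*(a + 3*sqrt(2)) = a^4/2 - sqrt(2)*a^3/2 + a^3 - 12*a^2 - sqrt(2)*a^2 - 24*a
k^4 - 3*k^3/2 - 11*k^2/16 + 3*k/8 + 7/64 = (k - 7/4)*(k - 1/2)*(k + 1/4)*(k + 1/2)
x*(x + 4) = x^2 + 4*x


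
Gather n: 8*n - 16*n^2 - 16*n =-16*n^2 - 8*n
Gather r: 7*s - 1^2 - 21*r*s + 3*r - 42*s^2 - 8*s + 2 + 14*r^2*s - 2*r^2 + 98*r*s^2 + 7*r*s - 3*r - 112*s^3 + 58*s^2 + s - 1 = r^2*(14*s - 2) + r*(98*s^2 - 14*s) - 112*s^3 + 16*s^2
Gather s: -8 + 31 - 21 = 2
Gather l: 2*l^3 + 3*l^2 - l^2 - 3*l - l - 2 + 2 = 2*l^3 + 2*l^2 - 4*l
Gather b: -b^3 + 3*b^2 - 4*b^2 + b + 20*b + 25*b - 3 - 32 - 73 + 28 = -b^3 - b^2 + 46*b - 80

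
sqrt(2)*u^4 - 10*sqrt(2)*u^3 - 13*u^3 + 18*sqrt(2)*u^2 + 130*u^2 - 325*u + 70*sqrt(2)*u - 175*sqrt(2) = (u - 5)^2*(u - 7*sqrt(2))*(sqrt(2)*u + 1)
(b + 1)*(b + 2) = b^2 + 3*b + 2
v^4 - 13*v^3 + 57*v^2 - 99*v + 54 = (v - 6)*(v - 3)^2*(v - 1)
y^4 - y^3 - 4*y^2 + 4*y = y*(y - 2)*(y - 1)*(y + 2)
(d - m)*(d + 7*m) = d^2 + 6*d*m - 7*m^2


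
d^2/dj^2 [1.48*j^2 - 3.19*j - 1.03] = 2.96000000000000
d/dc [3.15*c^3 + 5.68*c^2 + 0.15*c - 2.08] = 9.45*c^2 + 11.36*c + 0.15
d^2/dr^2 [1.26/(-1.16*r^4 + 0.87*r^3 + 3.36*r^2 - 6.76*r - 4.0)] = ((17.5392*r^2 - 6.5772*r - 8.4672)*(1.16*r^4 - 0.87*r^3 - 3.36*r^2 + 6.76*r + 4.0) - 1.26*(4.64*r^3 - 2.61*r^2 - 6.72*r + 6.76)*(9.28*r^3 - 5.22*r^2 - 13.44*r + 13.52))/(1.16*r^4 - 0.87*r^3 - 3.36*r^2 + 6.76*r + 4.0)^3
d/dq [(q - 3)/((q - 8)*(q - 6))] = (-q^2 + 6*q + 6)/(q^4 - 28*q^3 + 292*q^2 - 1344*q + 2304)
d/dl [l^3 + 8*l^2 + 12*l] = 3*l^2 + 16*l + 12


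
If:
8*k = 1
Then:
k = 1/8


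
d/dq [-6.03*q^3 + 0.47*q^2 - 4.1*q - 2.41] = -18.09*q^2 + 0.94*q - 4.1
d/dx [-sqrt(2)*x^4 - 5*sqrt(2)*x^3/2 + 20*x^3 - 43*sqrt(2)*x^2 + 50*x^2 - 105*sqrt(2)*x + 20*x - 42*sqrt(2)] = -4*sqrt(2)*x^3 - 15*sqrt(2)*x^2/2 + 60*x^2 - 86*sqrt(2)*x + 100*x - 105*sqrt(2) + 20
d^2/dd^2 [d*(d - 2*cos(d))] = 2*d*cos(d) + 4*sin(d) + 2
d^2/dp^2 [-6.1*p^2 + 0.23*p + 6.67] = -12.2000000000000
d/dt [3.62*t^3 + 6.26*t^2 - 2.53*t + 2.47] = 10.86*t^2 + 12.52*t - 2.53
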